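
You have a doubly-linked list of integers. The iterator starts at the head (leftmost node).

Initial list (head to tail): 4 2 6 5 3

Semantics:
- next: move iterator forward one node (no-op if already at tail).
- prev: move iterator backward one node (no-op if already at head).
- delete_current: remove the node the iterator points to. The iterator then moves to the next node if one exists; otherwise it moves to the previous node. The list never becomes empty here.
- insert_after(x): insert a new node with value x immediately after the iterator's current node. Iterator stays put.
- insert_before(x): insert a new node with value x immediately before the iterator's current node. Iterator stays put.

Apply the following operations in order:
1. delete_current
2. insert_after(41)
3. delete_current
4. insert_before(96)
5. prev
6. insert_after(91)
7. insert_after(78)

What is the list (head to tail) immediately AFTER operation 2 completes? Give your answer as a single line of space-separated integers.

Answer: 2 41 6 5 3

Derivation:
After 1 (delete_current): list=[2, 6, 5, 3] cursor@2
After 2 (insert_after(41)): list=[2, 41, 6, 5, 3] cursor@2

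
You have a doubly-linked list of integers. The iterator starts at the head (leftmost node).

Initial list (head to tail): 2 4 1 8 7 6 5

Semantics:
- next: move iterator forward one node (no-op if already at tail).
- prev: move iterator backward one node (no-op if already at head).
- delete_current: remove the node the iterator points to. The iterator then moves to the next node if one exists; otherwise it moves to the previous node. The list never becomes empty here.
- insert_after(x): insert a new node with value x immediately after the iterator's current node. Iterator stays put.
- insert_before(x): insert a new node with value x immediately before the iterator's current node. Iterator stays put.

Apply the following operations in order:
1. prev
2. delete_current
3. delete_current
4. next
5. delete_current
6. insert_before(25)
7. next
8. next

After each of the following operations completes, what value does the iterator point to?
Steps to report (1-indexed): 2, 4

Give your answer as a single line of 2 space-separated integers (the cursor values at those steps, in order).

Answer: 4 8

Derivation:
After 1 (prev): list=[2, 4, 1, 8, 7, 6, 5] cursor@2
After 2 (delete_current): list=[4, 1, 8, 7, 6, 5] cursor@4
After 3 (delete_current): list=[1, 8, 7, 6, 5] cursor@1
After 4 (next): list=[1, 8, 7, 6, 5] cursor@8
After 5 (delete_current): list=[1, 7, 6, 5] cursor@7
After 6 (insert_before(25)): list=[1, 25, 7, 6, 5] cursor@7
After 7 (next): list=[1, 25, 7, 6, 5] cursor@6
After 8 (next): list=[1, 25, 7, 6, 5] cursor@5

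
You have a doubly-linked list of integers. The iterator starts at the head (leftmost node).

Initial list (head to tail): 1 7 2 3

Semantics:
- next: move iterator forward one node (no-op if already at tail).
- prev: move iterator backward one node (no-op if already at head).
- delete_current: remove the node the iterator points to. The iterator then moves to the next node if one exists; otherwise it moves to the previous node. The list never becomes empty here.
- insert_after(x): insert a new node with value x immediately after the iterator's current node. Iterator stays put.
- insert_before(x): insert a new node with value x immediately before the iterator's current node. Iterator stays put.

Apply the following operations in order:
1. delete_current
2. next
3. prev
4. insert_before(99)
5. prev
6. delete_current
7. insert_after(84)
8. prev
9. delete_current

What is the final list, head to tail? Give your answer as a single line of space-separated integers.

After 1 (delete_current): list=[7, 2, 3] cursor@7
After 2 (next): list=[7, 2, 3] cursor@2
After 3 (prev): list=[7, 2, 3] cursor@7
After 4 (insert_before(99)): list=[99, 7, 2, 3] cursor@7
After 5 (prev): list=[99, 7, 2, 3] cursor@99
After 6 (delete_current): list=[7, 2, 3] cursor@7
After 7 (insert_after(84)): list=[7, 84, 2, 3] cursor@7
After 8 (prev): list=[7, 84, 2, 3] cursor@7
After 9 (delete_current): list=[84, 2, 3] cursor@84

Answer: 84 2 3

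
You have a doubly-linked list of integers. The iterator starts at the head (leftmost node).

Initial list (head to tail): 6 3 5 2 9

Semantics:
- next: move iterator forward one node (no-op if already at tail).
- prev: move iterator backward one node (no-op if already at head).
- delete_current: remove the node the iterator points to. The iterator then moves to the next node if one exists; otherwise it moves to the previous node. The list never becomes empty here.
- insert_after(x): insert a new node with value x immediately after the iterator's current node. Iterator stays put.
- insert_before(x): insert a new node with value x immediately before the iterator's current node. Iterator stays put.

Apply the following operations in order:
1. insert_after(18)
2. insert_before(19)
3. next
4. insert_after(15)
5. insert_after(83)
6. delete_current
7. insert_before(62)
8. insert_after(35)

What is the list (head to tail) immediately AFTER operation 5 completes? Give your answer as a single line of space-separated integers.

Answer: 19 6 18 83 15 3 5 2 9

Derivation:
After 1 (insert_after(18)): list=[6, 18, 3, 5, 2, 9] cursor@6
After 2 (insert_before(19)): list=[19, 6, 18, 3, 5, 2, 9] cursor@6
After 3 (next): list=[19, 6, 18, 3, 5, 2, 9] cursor@18
After 4 (insert_after(15)): list=[19, 6, 18, 15, 3, 5, 2, 9] cursor@18
After 5 (insert_after(83)): list=[19, 6, 18, 83, 15, 3, 5, 2, 9] cursor@18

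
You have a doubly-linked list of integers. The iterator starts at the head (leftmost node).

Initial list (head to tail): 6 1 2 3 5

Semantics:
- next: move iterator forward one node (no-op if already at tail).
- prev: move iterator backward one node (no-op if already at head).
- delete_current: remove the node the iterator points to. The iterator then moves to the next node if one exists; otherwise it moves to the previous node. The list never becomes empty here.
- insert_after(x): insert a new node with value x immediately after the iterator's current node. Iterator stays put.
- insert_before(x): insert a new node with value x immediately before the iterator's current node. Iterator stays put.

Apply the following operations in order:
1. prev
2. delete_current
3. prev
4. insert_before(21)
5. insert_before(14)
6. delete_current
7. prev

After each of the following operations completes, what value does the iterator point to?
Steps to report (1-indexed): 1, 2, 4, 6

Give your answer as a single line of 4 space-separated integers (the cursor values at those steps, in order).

Answer: 6 1 1 2

Derivation:
After 1 (prev): list=[6, 1, 2, 3, 5] cursor@6
After 2 (delete_current): list=[1, 2, 3, 5] cursor@1
After 3 (prev): list=[1, 2, 3, 5] cursor@1
After 4 (insert_before(21)): list=[21, 1, 2, 3, 5] cursor@1
After 5 (insert_before(14)): list=[21, 14, 1, 2, 3, 5] cursor@1
After 6 (delete_current): list=[21, 14, 2, 3, 5] cursor@2
After 7 (prev): list=[21, 14, 2, 3, 5] cursor@14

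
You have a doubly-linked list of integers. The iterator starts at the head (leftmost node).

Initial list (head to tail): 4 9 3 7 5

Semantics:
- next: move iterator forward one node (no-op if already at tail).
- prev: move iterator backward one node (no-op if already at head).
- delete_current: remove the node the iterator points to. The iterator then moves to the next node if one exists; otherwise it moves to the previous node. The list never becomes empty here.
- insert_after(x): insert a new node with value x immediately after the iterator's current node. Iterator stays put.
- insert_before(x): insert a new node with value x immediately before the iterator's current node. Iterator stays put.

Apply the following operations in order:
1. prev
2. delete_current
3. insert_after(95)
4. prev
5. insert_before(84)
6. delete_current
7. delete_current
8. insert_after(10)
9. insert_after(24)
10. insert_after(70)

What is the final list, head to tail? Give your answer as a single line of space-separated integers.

Answer: 84 3 70 24 10 7 5

Derivation:
After 1 (prev): list=[4, 9, 3, 7, 5] cursor@4
After 2 (delete_current): list=[9, 3, 7, 5] cursor@9
After 3 (insert_after(95)): list=[9, 95, 3, 7, 5] cursor@9
After 4 (prev): list=[9, 95, 3, 7, 5] cursor@9
After 5 (insert_before(84)): list=[84, 9, 95, 3, 7, 5] cursor@9
After 6 (delete_current): list=[84, 95, 3, 7, 5] cursor@95
After 7 (delete_current): list=[84, 3, 7, 5] cursor@3
After 8 (insert_after(10)): list=[84, 3, 10, 7, 5] cursor@3
After 9 (insert_after(24)): list=[84, 3, 24, 10, 7, 5] cursor@3
After 10 (insert_after(70)): list=[84, 3, 70, 24, 10, 7, 5] cursor@3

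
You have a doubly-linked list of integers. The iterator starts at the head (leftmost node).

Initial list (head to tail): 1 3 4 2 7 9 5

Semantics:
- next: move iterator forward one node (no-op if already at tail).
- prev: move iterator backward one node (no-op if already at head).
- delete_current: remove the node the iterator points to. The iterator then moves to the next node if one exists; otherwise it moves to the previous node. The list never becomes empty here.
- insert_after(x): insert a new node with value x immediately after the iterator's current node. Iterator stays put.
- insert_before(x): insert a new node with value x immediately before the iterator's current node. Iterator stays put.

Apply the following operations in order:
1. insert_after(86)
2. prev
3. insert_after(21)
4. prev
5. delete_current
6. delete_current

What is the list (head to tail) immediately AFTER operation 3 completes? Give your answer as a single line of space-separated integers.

Answer: 1 21 86 3 4 2 7 9 5

Derivation:
After 1 (insert_after(86)): list=[1, 86, 3, 4, 2, 7, 9, 5] cursor@1
After 2 (prev): list=[1, 86, 3, 4, 2, 7, 9, 5] cursor@1
After 3 (insert_after(21)): list=[1, 21, 86, 3, 4, 2, 7, 9, 5] cursor@1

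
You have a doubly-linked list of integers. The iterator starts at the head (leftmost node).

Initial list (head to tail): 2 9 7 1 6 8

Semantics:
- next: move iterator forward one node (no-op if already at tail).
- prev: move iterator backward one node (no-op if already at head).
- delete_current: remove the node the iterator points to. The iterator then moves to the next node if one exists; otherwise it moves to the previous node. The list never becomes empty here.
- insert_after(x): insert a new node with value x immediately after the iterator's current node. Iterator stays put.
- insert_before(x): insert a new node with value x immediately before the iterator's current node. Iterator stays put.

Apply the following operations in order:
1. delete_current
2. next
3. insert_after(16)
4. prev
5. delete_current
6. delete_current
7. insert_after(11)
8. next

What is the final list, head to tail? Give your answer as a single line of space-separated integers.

After 1 (delete_current): list=[9, 7, 1, 6, 8] cursor@9
After 2 (next): list=[9, 7, 1, 6, 8] cursor@7
After 3 (insert_after(16)): list=[9, 7, 16, 1, 6, 8] cursor@7
After 4 (prev): list=[9, 7, 16, 1, 6, 8] cursor@9
After 5 (delete_current): list=[7, 16, 1, 6, 8] cursor@7
After 6 (delete_current): list=[16, 1, 6, 8] cursor@16
After 7 (insert_after(11)): list=[16, 11, 1, 6, 8] cursor@16
After 8 (next): list=[16, 11, 1, 6, 8] cursor@11

Answer: 16 11 1 6 8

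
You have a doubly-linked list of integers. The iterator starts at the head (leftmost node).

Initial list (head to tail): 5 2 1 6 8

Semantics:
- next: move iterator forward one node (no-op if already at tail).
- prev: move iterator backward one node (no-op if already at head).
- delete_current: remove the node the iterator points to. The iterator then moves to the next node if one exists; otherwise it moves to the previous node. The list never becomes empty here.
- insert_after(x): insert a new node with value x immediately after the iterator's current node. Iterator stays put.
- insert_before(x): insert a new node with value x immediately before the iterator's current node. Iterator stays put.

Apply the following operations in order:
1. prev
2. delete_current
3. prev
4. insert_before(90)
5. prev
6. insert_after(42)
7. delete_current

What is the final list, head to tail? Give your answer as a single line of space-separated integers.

After 1 (prev): list=[5, 2, 1, 6, 8] cursor@5
After 2 (delete_current): list=[2, 1, 6, 8] cursor@2
After 3 (prev): list=[2, 1, 6, 8] cursor@2
After 4 (insert_before(90)): list=[90, 2, 1, 6, 8] cursor@2
After 5 (prev): list=[90, 2, 1, 6, 8] cursor@90
After 6 (insert_after(42)): list=[90, 42, 2, 1, 6, 8] cursor@90
After 7 (delete_current): list=[42, 2, 1, 6, 8] cursor@42

Answer: 42 2 1 6 8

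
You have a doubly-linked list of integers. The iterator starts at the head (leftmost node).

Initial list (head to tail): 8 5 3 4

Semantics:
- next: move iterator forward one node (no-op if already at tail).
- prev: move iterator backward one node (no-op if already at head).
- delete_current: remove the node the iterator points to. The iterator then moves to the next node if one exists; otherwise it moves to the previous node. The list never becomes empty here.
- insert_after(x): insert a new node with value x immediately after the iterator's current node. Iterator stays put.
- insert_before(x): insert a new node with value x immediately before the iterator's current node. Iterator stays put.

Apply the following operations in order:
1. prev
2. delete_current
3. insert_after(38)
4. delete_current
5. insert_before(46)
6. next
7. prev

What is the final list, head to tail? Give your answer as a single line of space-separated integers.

Answer: 46 38 3 4

Derivation:
After 1 (prev): list=[8, 5, 3, 4] cursor@8
After 2 (delete_current): list=[5, 3, 4] cursor@5
After 3 (insert_after(38)): list=[5, 38, 3, 4] cursor@5
After 4 (delete_current): list=[38, 3, 4] cursor@38
After 5 (insert_before(46)): list=[46, 38, 3, 4] cursor@38
After 6 (next): list=[46, 38, 3, 4] cursor@3
After 7 (prev): list=[46, 38, 3, 4] cursor@38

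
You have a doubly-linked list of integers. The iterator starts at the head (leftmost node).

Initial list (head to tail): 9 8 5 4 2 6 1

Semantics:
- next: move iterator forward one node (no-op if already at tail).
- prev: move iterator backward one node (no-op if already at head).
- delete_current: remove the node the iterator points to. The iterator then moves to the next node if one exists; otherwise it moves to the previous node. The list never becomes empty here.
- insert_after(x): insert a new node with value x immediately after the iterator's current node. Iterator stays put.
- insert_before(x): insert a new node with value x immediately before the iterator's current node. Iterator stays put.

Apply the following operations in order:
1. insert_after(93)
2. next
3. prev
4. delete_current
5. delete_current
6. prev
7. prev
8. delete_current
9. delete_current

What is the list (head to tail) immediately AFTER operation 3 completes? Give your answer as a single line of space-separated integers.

After 1 (insert_after(93)): list=[9, 93, 8, 5, 4, 2, 6, 1] cursor@9
After 2 (next): list=[9, 93, 8, 5, 4, 2, 6, 1] cursor@93
After 3 (prev): list=[9, 93, 8, 5, 4, 2, 6, 1] cursor@9

Answer: 9 93 8 5 4 2 6 1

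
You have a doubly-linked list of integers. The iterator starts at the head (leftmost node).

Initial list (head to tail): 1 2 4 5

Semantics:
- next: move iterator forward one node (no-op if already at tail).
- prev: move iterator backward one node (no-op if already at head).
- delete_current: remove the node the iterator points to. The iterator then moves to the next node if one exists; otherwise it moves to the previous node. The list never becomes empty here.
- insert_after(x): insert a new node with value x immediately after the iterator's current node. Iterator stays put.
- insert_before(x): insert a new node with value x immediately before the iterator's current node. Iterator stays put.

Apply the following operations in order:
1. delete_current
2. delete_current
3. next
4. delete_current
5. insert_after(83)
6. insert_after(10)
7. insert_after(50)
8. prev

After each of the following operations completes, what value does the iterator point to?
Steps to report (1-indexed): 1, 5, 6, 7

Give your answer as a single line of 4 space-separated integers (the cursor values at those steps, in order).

Answer: 2 4 4 4

Derivation:
After 1 (delete_current): list=[2, 4, 5] cursor@2
After 2 (delete_current): list=[4, 5] cursor@4
After 3 (next): list=[4, 5] cursor@5
After 4 (delete_current): list=[4] cursor@4
After 5 (insert_after(83)): list=[4, 83] cursor@4
After 6 (insert_after(10)): list=[4, 10, 83] cursor@4
After 7 (insert_after(50)): list=[4, 50, 10, 83] cursor@4
After 8 (prev): list=[4, 50, 10, 83] cursor@4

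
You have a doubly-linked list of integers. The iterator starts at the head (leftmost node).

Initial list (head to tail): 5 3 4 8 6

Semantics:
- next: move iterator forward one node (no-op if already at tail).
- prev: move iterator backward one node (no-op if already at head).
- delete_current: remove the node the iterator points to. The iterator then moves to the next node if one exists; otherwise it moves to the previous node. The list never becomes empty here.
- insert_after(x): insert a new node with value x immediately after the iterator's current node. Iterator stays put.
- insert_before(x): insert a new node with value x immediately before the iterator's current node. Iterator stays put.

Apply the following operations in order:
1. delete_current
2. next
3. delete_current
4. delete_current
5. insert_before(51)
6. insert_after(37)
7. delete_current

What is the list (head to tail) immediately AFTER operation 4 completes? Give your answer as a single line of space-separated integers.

After 1 (delete_current): list=[3, 4, 8, 6] cursor@3
After 2 (next): list=[3, 4, 8, 6] cursor@4
After 3 (delete_current): list=[3, 8, 6] cursor@8
After 4 (delete_current): list=[3, 6] cursor@6

Answer: 3 6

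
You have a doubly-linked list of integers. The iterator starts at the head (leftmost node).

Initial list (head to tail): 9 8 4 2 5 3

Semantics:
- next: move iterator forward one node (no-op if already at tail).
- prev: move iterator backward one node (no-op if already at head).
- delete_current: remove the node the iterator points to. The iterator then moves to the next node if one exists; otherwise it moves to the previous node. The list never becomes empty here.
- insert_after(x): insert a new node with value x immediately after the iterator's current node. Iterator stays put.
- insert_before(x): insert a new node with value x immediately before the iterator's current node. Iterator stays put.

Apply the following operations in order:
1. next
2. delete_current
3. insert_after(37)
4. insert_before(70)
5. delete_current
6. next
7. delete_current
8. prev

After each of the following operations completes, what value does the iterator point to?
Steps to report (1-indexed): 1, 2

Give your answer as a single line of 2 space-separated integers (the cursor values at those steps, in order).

Answer: 8 4

Derivation:
After 1 (next): list=[9, 8, 4, 2, 5, 3] cursor@8
After 2 (delete_current): list=[9, 4, 2, 5, 3] cursor@4
After 3 (insert_after(37)): list=[9, 4, 37, 2, 5, 3] cursor@4
After 4 (insert_before(70)): list=[9, 70, 4, 37, 2, 5, 3] cursor@4
After 5 (delete_current): list=[9, 70, 37, 2, 5, 3] cursor@37
After 6 (next): list=[9, 70, 37, 2, 5, 3] cursor@2
After 7 (delete_current): list=[9, 70, 37, 5, 3] cursor@5
After 8 (prev): list=[9, 70, 37, 5, 3] cursor@37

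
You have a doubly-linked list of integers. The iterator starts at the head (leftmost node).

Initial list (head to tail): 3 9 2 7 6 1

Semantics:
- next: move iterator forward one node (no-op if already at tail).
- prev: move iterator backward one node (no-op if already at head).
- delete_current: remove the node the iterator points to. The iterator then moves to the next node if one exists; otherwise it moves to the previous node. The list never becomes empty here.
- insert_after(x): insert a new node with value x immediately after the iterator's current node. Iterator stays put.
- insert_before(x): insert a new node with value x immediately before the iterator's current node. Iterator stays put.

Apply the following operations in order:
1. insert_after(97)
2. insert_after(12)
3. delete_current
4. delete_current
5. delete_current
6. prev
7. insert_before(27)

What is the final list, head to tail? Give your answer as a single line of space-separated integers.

Answer: 27 9 2 7 6 1

Derivation:
After 1 (insert_after(97)): list=[3, 97, 9, 2, 7, 6, 1] cursor@3
After 2 (insert_after(12)): list=[3, 12, 97, 9, 2, 7, 6, 1] cursor@3
After 3 (delete_current): list=[12, 97, 9, 2, 7, 6, 1] cursor@12
After 4 (delete_current): list=[97, 9, 2, 7, 6, 1] cursor@97
After 5 (delete_current): list=[9, 2, 7, 6, 1] cursor@9
After 6 (prev): list=[9, 2, 7, 6, 1] cursor@9
After 7 (insert_before(27)): list=[27, 9, 2, 7, 6, 1] cursor@9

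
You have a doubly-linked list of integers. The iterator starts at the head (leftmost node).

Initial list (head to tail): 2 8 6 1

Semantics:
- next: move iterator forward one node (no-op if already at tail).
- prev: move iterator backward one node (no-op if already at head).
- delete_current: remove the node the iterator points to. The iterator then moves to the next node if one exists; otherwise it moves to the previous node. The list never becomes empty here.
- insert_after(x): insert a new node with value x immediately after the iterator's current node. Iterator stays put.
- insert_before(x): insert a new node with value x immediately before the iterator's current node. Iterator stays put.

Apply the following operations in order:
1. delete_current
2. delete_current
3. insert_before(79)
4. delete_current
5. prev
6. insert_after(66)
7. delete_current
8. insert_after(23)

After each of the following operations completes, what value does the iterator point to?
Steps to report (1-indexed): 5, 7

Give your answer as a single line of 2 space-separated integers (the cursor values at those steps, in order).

Answer: 79 66

Derivation:
After 1 (delete_current): list=[8, 6, 1] cursor@8
After 2 (delete_current): list=[6, 1] cursor@6
After 3 (insert_before(79)): list=[79, 6, 1] cursor@6
After 4 (delete_current): list=[79, 1] cursor@1
After 5 (prev): list=[79, 1] cursor@79
After 6 (insert_after(66)): list=[79, 66, 1] cursor@79
After 7 (delete_current): list=[66, 1] cursor@66
After 8 (insert_after(23)): list=[66, 23, 1] cursor@66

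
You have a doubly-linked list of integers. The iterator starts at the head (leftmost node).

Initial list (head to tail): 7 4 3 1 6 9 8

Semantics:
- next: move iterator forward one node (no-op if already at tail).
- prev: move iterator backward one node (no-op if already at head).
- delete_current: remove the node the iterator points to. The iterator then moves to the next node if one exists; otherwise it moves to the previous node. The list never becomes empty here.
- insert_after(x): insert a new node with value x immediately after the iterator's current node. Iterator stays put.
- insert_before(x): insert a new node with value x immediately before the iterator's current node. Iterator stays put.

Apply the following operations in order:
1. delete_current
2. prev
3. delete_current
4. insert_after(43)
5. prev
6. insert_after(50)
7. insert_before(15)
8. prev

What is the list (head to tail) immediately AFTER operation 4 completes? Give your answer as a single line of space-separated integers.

Answer: 3 43 1 6 9 8

Derivation:
After 1 (delete_current): list=[4, 3, 1, 6, 9, 8] cursor@4
After 2 (prev): list=[4, 3, 1, 6, 9, 8] cursor@4
After 3 (delete_current): list=[3, 1, 6, 9, 8] cursor@3
After 4 (insert_after(43)): list=[3, 43, 1, 6, 9, 8] cursor@3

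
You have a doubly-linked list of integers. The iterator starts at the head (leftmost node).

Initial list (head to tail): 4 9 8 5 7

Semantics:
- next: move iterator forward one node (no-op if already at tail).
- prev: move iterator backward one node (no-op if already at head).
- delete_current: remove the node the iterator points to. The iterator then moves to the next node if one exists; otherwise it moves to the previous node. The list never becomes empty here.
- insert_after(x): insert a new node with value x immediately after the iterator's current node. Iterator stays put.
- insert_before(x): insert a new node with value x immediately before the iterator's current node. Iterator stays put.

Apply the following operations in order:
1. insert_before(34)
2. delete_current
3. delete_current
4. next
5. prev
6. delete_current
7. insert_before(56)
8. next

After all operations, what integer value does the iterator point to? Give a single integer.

Answer: 7

Derivation:
After 1 (insert_before(34)): list=[34, 4, 9, 8, 5, 7] cursor@4
After 2 (delete_current): list=[34, 9, 8, 5, 7] cursor@9
After 3 (delete_current): list=[34, 8, 5, 7] cursor@8
After 4 (next): list=[34, 8, 5, 7] cursor@5
After 5 (prev): list=[34, 8, 5, 7] cursor@8
After 6 (delete_current): list=[34, 5, 7] cursor@5
After 7 (insert_before(56)): list=[34, 56, 5, 7] cursor@5
After 8 (next): list=[34, 56, 5, 7] cursor@7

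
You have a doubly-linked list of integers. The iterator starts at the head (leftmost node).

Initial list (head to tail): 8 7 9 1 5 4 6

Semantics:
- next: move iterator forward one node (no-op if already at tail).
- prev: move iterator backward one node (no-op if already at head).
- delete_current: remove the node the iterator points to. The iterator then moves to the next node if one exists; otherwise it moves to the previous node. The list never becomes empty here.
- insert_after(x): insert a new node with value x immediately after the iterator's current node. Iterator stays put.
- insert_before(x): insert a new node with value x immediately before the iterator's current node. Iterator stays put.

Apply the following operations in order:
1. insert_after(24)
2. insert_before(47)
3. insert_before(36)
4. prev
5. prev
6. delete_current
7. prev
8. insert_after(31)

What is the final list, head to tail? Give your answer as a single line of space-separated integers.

After 1 (insert_after(24)): list=[8, 24, 7, 9, 1, 5, 4, 6] cursor@8
After 2 (insert_before(47)): list=[47, 8, 24, 7, 9, 1, 5, 4, 6] cursor@8
After 3 (insert_before(36)): list=[47, 36, 8, 24, 7, 9, 1, 5, 4, 6] cursor@8
After 4 (prev): list=[47, 36, 8, 24, 7, 9, 1, 5, 4, 6] cursor@36
After 5 (prev): list=[47, 36, 8, 24, 7, 9, 1, 5, 4, 6] cursor@47
After 6 (delete_current): list=[36, 8, 24, 7, 9, 1, 5, 4, 6] cursor@36
After 7 (prev): list=[36, 8, 24, 7, 9, 1, 5, 4, 6] cursor@36
After 8 (insert_after(31)): list=[36, 31, 8, 24, 7, 9, 1, 5, 4, 6] cursor@36

Answer: 36 31 8 24 7 9 1 5 4 6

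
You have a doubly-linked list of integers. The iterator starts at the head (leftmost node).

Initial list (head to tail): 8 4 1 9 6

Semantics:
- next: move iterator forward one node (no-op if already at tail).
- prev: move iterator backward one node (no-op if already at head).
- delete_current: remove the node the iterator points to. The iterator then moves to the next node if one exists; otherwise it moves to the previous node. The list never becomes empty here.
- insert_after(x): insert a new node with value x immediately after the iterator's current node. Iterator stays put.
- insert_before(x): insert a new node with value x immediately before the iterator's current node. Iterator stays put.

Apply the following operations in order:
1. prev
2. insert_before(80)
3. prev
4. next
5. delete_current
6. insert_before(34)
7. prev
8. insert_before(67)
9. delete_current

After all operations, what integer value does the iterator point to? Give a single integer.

Answer: 4

Derivation:
After 1 (prev): list=[8, 4, 1, 9, 6] cursor@8
After 2 (insert_before(80)): list=[80, 8, 4, 1, 9, 6] cursor@8
After 3 (prev): list=[80, 8, 4, 1, 9, 6] cursor@80
After 4 (next): list=[80, 8, 4, 1, 9, 6] cursor@8
After 5 (delete_current): list=[80, 4, 1, 9, 6] cursor@4
After 6 (insert_before(34)): list=[80, 34, 4, 1, 9, 6] cursor@4
After 7 (prev): list=[80, 34, 4, 1, 9, 6] cursor@34
After 8 (insert_before(67)): list=[80, 67, 34, 4, 1, 9, 6] cursor@34
After 9 (delete_current): list=[80, 67, 4, 1, 9, 6] cursor@4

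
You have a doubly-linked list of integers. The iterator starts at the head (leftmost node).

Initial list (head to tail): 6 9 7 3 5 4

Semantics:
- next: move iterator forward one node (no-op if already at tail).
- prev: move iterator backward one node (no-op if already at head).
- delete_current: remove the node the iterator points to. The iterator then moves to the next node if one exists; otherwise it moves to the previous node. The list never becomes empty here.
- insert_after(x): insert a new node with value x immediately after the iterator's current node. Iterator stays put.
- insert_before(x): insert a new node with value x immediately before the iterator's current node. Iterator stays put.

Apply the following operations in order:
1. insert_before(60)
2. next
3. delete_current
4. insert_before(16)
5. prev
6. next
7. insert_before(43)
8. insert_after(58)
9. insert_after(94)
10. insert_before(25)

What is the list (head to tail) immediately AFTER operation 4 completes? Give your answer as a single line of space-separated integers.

Answer: 60 6 16 7 3 5 4

Derivation:
After 1 (insert_before(60)): list=[60, 6, 9, 7, 3, 5, 4] cursor@6
After 2 (next): list=[60, 6, 9, 7, 3, 5, 4] cursor@9
After 3 (delete_current): list=[60, 6, 7, 3, 5, 4] cursor@7
After 4 (insert_before(16)): list=[60, 6, 16, 7, 3, 5, 4] cursor@7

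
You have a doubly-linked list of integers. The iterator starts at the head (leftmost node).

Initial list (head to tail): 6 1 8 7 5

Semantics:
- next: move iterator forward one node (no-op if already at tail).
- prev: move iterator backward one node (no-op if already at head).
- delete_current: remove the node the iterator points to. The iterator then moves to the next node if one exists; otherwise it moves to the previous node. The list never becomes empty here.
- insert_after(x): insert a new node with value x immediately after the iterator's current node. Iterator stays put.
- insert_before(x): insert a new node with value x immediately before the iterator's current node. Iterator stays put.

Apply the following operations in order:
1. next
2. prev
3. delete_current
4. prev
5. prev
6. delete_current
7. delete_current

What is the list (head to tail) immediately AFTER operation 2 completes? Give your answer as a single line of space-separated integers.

Answer: 6 1 8 7 5

Derivation:
After 1 (next): list=[6, 1, 8, 7, 5] cursor@1
After 2 (prev): list=[6, 1, 8, 7, 5] cursor@6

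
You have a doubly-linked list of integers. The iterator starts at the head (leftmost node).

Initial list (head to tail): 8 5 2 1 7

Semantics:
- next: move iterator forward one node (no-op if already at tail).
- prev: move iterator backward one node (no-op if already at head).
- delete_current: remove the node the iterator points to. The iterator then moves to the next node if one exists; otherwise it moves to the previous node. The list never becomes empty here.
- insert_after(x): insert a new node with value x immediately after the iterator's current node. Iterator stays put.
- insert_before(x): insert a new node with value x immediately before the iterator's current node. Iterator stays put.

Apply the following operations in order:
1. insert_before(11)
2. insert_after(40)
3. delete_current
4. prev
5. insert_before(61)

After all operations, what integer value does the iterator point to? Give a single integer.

Answer: 11

Derivation:
After 1 (insert_before(11)): list=[11, 8, 5, 2, 1, 7] cursor@8
After 2 (insert_after(40)): list=[11, 8, 40, 5, 2, 1, 7] cursor@8
After 3 (delete_current): list=[11, 40, 5, 2, 1, 7] cursor@40
After 4 (prev): list=[11, 40, 5, 2, 1, 7] cursor@11
After 5 (insert_before(61)): list=[61, 11, 40, 5, 2, 1, 7] cursor@11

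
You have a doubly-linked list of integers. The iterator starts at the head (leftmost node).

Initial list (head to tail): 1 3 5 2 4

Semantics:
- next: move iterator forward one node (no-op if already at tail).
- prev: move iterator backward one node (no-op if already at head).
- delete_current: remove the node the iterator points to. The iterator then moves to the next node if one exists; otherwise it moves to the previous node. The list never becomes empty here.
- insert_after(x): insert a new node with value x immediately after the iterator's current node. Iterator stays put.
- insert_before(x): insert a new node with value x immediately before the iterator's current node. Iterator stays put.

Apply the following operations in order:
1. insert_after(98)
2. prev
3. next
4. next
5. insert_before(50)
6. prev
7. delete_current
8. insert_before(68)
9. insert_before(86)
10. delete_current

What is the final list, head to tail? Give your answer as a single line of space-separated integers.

After 1 (insert_after(98)): list=[1, 98, 3, 5, 2, 4] cursor@1
After 2 (prev): list=[1, 98, 3, 5, 2, 4] cursor@1
After 3 (next): list=[1, 98, 3, 5, 2, 4] cursor@98
After 4 (next): list=[1, 98, 3, 5, 2, 4] cursor@3
After 5 (insert_before(50)): list=[1, 98, 50, 3, 5, 2, 4] cursor@3
After 6 (prev): list=[1, 98, 50, 3, 5, 2, 4] cursor@50
After 7 (delete_current): list=[1, 98, 3, 5, 2, 4] cursor@3
After 8 (insert_before(68)): list=[1, 98, 68, 3, 5, 2, 4] cursor@3
After 9 (insert_before(86)): list=[1, 98, 68, 86, 3, 5, 2, 4] cursor@3
After 10 (delete_current): list=[1, 98, 68, 86, 5, 2, 4] cursor@5

Answer: 1 98 68 86 5 2 4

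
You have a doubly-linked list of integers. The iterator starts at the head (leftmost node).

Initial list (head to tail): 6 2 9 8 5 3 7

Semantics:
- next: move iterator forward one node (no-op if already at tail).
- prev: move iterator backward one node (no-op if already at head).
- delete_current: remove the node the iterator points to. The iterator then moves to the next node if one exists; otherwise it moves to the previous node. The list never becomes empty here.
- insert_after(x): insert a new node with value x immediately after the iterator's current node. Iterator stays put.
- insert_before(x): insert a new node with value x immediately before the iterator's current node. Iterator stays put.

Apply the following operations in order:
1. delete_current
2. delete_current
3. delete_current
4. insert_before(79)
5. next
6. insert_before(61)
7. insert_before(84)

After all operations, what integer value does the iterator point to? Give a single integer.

After 1 (delete_current): list=[2, 9, 8, 5, 3, 7] cursor@2
After 2 (delete_current): list=[9, 8, 5, 3, 7] cursor@9
After 3 (delete_current): list=[8, 5, 3, 7] cursor@8
After 4 (insert_before(79)): list=[79, 8, 5, 3, 7] cursor@8
After 5 (next): list=[79, 8, 5, 3, 7] cursor@5
After 6 (insert_before(61)): list=[79, 8, 61, 5, 3, 7] cursor@5
After 7 (insert_before(84)): list=[79, 8, 61, 84, 5, 3, 7] cursor@5

Answer: 5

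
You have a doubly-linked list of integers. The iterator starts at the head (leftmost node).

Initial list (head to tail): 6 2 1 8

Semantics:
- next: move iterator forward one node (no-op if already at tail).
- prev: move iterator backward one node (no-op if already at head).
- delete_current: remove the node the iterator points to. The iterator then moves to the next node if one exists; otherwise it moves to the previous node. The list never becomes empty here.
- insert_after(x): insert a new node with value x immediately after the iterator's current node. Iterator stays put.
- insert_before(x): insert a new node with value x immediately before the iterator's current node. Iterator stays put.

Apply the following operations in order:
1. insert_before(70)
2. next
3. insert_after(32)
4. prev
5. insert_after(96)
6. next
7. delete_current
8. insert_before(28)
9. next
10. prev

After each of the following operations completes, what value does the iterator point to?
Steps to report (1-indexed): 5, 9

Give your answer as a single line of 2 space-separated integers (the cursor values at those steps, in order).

After 1 (insert_before(70)): list=[70, 6, 2, 1, 8] cursor@6
After 2 (next): list=[70, 6, 2, 1, 8] cursor@2
After 3 (insert_after(32)): list=[70, 6, 2, 32, 1, 8] cursor@2
After 4 (prev): list=[70, 6, 2, 32, 1, 8] cursor@6
After 5 (insert_after(96)): list=[70, 6, 96, 2, 32, 1, 8] cursor@6
After 6 (next): list=[70, 6, 96, 2, 32, 1, 8] cursor@96
After 7 (delete_current): list=[70, 6, 2, 32, 1, 8] cursor@2
After 8 (insert_before(28)): list=[70, 6, 28, 2, 32, 1, 8] cursor@2
After 9 (next): list=[70, 6, 28, 2, 32, 1, 8] cursor@32
After 10 (prev): list=[70, 6, 28, 2, 32, 1, 8] cursor@2

Answer: 6 32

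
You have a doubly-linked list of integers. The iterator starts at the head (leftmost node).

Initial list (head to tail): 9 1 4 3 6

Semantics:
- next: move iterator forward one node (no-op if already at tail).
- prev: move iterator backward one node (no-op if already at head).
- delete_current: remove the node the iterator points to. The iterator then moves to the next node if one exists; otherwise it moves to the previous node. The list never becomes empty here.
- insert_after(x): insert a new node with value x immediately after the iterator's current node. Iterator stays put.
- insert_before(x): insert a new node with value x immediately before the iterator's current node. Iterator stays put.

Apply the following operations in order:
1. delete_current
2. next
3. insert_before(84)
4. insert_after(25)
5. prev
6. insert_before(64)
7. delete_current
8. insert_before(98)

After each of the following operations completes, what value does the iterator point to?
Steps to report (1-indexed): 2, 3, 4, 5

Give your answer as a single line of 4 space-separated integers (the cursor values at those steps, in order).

After 1 (delete_current): list=[1, 4, 3, 6] cursor@1
After 2 (next): list=[1, 4, 3, 6] cursor@4
After 3 (insert_before(84)): list=[1, 84, 4, 3, 6] cursor@4
After 4 (insert_after(25)): list=[1, 84, 4, 25, 3, 6] cursor@4
After 5 (prev): list=[1, 84, 4, 25, 3, 6] cursor@84
After 6 (insert_before(64)): list=[1, 64, 84, 4, 25, 3, 6] cursor@84
After 7 (delete_current): list=[1, 64, 4, 25, 3, 6] cursor@4
After 8 (insert_before(98)): list=[1, 64, 98, 4, 25, 3, 6] cursor@4

Answer: 4 4 4 84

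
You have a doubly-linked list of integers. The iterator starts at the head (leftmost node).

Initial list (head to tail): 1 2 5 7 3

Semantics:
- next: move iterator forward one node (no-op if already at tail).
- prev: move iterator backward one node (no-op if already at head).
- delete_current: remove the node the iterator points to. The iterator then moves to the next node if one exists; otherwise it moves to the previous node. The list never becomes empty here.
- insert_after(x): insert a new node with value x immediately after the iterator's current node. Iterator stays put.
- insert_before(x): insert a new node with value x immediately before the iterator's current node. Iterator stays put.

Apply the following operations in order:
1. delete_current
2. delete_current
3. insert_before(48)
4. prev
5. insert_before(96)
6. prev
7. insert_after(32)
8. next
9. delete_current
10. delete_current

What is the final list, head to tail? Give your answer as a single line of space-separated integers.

Answer: 96 5 7 3

Derivation:
After 1 (delete_current): list=[2, 5, 7, 3] cursor@2
After 2 (delete_current): list=[5, 7, 3] cursor@5
After 3 (insert_before(48)): list=[48, 5, 7, 3] cursor@5
After 4 (prev): list=[48, 5, 7, 3] cursor@48
After 5 (insert_before(96)): list=[96, 48, 5, 7, 3] cursor@48
After 6 (prev): list=[96, 48, 5, 7, 3] cursor@96
After 7 (insert_after(32)): list=[96, 32, 48, 5, 7, 3] cursor@96
After 8 (next): list=[96, 32, 48, 5, 7, 3] cursor@32
After 9 (delete_current): list=[96, 48, 5, 7, 3] cursor@48
After 10 (delete_current): list=[96, 5, 7, 3] cursor@5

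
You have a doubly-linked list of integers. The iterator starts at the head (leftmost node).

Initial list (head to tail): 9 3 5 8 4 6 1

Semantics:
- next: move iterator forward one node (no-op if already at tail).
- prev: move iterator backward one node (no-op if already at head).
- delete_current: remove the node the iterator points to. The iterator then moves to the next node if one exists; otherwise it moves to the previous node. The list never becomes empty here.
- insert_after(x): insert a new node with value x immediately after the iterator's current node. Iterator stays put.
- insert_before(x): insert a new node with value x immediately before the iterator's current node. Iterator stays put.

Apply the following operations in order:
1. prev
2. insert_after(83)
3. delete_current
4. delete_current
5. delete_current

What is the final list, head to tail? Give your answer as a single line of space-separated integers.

After 1 (prev): list=[9, 3, 5, 8, 4, 6, 1] cursor@9
After 2 (insert_after(83)): list=[9, 83, 3, 5, 8, 4, 6, 1] cursor@9
After 3 (delete_current): list=[83, 3, 5, 8, 4, 6, 1] cursor@83
After 4 (delete_current): list=[3, 5, 8, 4, 6, 1] cursor@3
After 5 (delete_current): list=[5, 8, 4, 6, 1] cursor@5

Answer: 5 8 4 6 1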